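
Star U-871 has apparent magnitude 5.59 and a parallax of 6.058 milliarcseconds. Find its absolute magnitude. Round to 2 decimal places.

d = 1/p = 1/0.006058″ = 165.07 pc.
m − M = 5 log₁₀(165.07) − 5 = 11.0883 − 5 = 6.0883.
M = m − (m − M) = 5.59 − 6.0883 = -0.50.

M = -0.50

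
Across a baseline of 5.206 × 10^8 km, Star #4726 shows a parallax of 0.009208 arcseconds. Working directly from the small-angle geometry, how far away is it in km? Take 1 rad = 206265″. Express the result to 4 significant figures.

θ = 0.009208″ = 0.009208/206265 = 4.4642 × 10^-8 rad.
d = B/θ = (5.206 × 10^8) / (4.4642 × 10^-8) = 1.1662 × 10^16 km.

1.166 × 10^16 km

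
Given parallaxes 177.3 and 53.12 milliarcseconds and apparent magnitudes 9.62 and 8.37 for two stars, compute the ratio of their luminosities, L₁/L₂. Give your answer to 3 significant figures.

d₁ = 1/p₁ = 1/0.1773″ = 5.6402 pc; d₂ = 1/p₂ = 1/0.05312″ = 18.825 pc.
M₁ = m₁ − 5 log₁₀ d₁ + 5 = 9.62 − 3.7565 + 5 = 10.8635.
M₂ = 8.37 − 6.3737 + 5 = 6.9963.
L₁/L₂ = 10^(0.4(M₂ − M₁)) = 10^(0.4 × (-3.8672)) = 10^(-1.54688) = 0.028387.

L₁/L₂ = 0.0284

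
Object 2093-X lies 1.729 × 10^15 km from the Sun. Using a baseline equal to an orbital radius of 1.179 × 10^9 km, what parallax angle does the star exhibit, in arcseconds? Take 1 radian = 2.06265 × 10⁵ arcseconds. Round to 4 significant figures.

0.1407 arcsec

θ ≈ B/d = (1.179 × 10^9) / (1.729 × 10^15) = 6.8190 × 10^-7 rad.
In arcseconds: 6.8190 × 10^-7 × 206265 = 0.14065″.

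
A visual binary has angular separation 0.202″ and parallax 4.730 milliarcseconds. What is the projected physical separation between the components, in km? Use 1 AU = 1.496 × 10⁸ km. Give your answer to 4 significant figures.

6.389 × 10^9 km

d = 1/p = 1/0.004730″ = 211.42 pc.
At distance d (pc), an angle of θ arcsec spans θ·d AU: s = 0.202 × 211.42 = 42.707 AU.
= 42.707 × 1.496 × 10⁸ km = 6.3890 × 10^9 km.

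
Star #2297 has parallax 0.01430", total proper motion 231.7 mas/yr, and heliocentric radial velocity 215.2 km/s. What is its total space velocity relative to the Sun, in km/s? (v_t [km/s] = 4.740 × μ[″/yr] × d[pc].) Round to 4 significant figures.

d = 1/p = 1/0.01430″ = 69.93 pc.
μ = 231.7 mas/yr = 0.2317 ″/yr.
v_t = 4.740 μ d = 4.740 × 0.2317 × 69.93 = 76.801 km/s.
v = √(v_r² + v_t²) = √(215.2² + 76.801²) = √52209.4 = 228.49 km/s.

228.5 km/s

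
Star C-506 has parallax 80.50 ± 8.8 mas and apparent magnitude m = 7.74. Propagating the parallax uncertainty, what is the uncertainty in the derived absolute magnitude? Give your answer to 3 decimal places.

M = m − 5 log₁₀ d + 5 = m + 5 log₁₀ p + 5, so ∂M/∂p = 5/(p ln 10).
σ_M = (5/ln 10) · (σ_p/p) = 2.1715 × 8.8/80.50 = 2.1715 × 0.10932 = 0.23739.

σ_M = 0.237 mag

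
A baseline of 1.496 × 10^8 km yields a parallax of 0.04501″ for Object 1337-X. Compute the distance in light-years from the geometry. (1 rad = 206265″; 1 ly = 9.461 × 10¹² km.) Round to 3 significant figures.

72.5 ly

θ = 0.04501″ = 0.04501/206265 = 2.1821 × 10^-7 rad.
d = B/θ = (1.496 × 10^8) / (2.1821 × 10^-7) = 6.8558 × 10^14 km = (6.8558 × 10^14) / (9.461 × 10^12) ly = 72.464 ly.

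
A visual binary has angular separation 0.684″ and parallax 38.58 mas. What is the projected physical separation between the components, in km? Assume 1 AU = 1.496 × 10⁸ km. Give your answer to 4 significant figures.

d = 1/p = 1/0.03858″ = 25.92 pc.
At distance d (pc), an angle of θ arcsec spans θ·d AU: s = 0.684 × 25.92 = 17.729 AU.
= 17.729 × 1.496 × 10⁸ km = 2.6523 × 10^9 km.

2.652 × 10^9 km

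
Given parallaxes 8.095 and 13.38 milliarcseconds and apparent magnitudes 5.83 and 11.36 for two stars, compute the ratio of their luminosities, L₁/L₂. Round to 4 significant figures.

L₁/L₂ = 445.1

d₁ = 1/p₁ = 1/0.008095″ = 123.53 pc; d₂ = 1/p₂ = 1/0.01338″ = 74.738 pc.
M₁ = m₁ − 5 log₁₀ d₁ + 5 = 5.83 − 10.4589 + 5 = 0.3711.
M₂ = 11.36 − 9.3677 + 5 = 6.9923.
L₁/L₂ = 10^(0.4(M₂ − M₁)) = 10^(0.4 × 6.6212) = 10^2.64848 = 445.12.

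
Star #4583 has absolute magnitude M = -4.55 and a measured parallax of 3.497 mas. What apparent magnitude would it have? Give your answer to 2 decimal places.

d = 1/p = 1/0.003497″ = 285.96 pc.
m − M = 5 log₁₀ d − 5 = 5 log₁₀(285.96) − 5 = 12.2815 − 5 = 7.2815.
m = M + (m − M) = -4.55 + 7.2815 = 2.73.

m = 2.73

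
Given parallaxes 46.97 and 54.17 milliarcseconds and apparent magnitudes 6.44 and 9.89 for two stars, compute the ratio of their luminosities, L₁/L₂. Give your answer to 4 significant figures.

d₁ = 1/p₁ = 1/0.04697″ = 21.29 pc; d₂ = 1/p₂ = 1/0.05417″ = 18.46 pc.
M₁ = m₁ − 5 log₁₀ d₁ + 5 = 6.44 − 6.6409 + 5 = 4.7991.
M₂ = 9.89 − 6.3312 + 5 = 8.5588.
L₁/L₂ = 10^(0.4(M₂ − M₁)) = 10^(0.4 × 3.7597) = 10^1.50388 = 31.907.

L₁/L₂ = 31.91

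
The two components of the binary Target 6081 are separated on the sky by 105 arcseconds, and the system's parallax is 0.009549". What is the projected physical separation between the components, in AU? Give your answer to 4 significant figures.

11000 AU

d = 1/p = 1/0.009549″ = 104.72 pc.
At distance d (pc), an angle of θ arcsec spans θ·d AU: s = 105 × 104.72 = 10996 AU.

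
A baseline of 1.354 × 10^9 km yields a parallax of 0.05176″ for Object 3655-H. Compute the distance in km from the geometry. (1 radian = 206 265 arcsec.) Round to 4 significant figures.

θ = 0.05176″ = 0.05176/206265 = 2.5094 × 10^-7 rad.
d = B/θ = (1.354 × 10^9) / (2.5094 × 10^-7) = 5.3957 × 10^15 km.

5.396 × 10^15 km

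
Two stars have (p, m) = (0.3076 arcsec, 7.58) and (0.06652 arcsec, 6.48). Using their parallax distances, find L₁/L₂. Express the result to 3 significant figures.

L₁/L₂ = 0.0170

d₁ = 1/p₁ = 1/0.3076″ = 3.251 pc; d₂ = 1/p₂ = 1/0.06652″ = 15.033 pc.
M₁ = m₁ − 5 log₁₀ d₁ + 5 = 7.58 − 2.5601 + 5 = 10.0199.
M₂ = 6.48 − 5.8852 + 5 = 5.5948.
L₁/L₂ = 10^(0.4(M₂ − M₁)) = 10^(0.4 × (-4.4251)) = 10^(-1.77004) = 0.016981.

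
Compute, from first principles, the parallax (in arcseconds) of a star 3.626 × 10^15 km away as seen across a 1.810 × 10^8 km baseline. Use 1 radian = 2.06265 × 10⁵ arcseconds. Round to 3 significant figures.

θ ≈ B/d = (1.810 × 10^8) / (3.626 × 10^15) = 4.9917 × 10^-8 rad.
In arcseconds: 4.9917 × 10^-8 × 206265 = 0.010296″.

0.0103 arcsec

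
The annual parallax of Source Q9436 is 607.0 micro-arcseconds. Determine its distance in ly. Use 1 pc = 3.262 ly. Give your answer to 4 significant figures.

p = 607.0 micro-arcseconds = 0.0006070 arcsec.
d = 1/p = 1/0.0006070 = 1647.4 pc.
In light-years: 1647.4 × 3.262 = 5373.8 ly.

5374 ly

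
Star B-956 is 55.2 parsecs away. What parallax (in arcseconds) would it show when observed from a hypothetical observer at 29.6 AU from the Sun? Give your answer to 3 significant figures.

p (arcsec) = B (AU) / d (pc).
p = 29.6 / 55.2 = 0.53623 arcsec.

0.536 arcsec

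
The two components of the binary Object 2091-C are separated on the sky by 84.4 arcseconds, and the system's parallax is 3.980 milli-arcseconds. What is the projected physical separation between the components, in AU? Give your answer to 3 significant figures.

21200 AU

d = 1/p = 1/0.003980″ = 251.26 pc.
At distance d (pc), an angle of θ arcsec spans θ·d AU: s = 84.4 × 251.26 = 21206 AU.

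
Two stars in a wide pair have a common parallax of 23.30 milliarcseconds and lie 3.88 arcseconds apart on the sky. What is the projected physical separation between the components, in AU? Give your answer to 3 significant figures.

167 AU

d = 1/p = 1/0.02330″ = 42.918 pc.
At distance d (pc), an angle of θ arcsec spans θ·d AU: s = 3.88 × 42.918 = 166.52 AU.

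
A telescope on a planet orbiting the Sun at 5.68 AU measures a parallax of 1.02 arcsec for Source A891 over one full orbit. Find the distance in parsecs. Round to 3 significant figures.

With baseline B (in AU) and parallax p (in arcsec), d = B/p parsecs.
d = 5.68 / 1.02 = 5.5686 pc.

5.57 pc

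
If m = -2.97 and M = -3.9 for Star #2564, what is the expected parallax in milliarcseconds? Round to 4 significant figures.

65.16 mas

m − M = -2.97 − (-3.9) = 0.93.
d = 10^((m−M)/5 + 1) = 10^1.186 = 15.346 pc.
p = 1/d = 1/15.346 = 0.065164 arcsec = 65.164 mas.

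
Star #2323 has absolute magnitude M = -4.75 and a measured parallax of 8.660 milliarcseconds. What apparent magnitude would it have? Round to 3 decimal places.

m = 0.562

d = 1/p = 1/0.008660″ = 115.47 pc.
m − M = 5 log₁₀ d − 5 = 5 log₁₀(115.47) − 5 = 10.3123 − 5 = 5.3123.
m = M + (m − M) = -4.75 + 5.3123 = 0.562.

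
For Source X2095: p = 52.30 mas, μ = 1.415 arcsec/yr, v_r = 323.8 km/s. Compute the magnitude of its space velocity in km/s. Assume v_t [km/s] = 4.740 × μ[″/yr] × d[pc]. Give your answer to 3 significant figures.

d = 1/p = 1/0.05230″ = 19.12 pc.
v_t = 4.740 μ d = 4.740 × 1.415 × 19.12 = 128.24 km/s.
v = √(v_r² + v_t²) = √(323.8² + 128.24²) = √121292 = 348.27 km/s.

348 km/s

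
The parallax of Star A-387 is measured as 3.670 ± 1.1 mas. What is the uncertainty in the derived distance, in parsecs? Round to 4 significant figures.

d = 1/p, so σ_d = σ_p / p².
σ_d = 0.00110 / (0.003670)² = 0.00110 / 0.000013469 = 81.669 pc.

81.67 pc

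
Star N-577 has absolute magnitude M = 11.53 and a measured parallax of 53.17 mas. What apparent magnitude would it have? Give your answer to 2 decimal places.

m = 12.90

d = 1/p = 1/0.05317″ = 18.808 pc.
m − M = 5 log₁₀ d − 5 = 5 log₁₀(18.808) − 5 = 6.3717 − 5 = 1.3717.
m = M + (m − M) = 11.53 + 1.3717 = 12.90.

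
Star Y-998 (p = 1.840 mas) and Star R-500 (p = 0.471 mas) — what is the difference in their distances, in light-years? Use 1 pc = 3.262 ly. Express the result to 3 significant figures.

5150 ly

d_A = 1/0.001840″ = 543.48 pc; d_B = 1/0.0004710″ = 2123.1 pc.
|d_B − d_A| = |2123.1 − 543.48| = 1579.6 pc = 1579.6 × 3.262 ly = 5152.7 ly.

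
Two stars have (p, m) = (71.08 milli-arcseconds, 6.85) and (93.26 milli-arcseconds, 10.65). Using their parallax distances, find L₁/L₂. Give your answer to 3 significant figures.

d₁ = 1/p₁ = 1/0.07108″ = 14.069 pc; d₂ = 1/p₂ = 1/0.09326″ = 10.723 pc.
M₁ = m₁ − 5 log₁₀ d₁ + 5 = 6.85 − 5.7413 + 5 = 6.1087.
M₂ = 10.65 − 5.1516 + 5 = 10.4984.
L₁/L₂ = 10^(0.4(M₂ − M₁)) = 10^(0.4 × 4.3897) = 10^1.75588 = 57.001.

L₁/L₂ = 57.0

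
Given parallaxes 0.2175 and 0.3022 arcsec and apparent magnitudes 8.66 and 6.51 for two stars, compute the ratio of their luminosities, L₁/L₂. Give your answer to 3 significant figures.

d₁ = 1/p₁ = 1/0.2175″ = 4.5977 pc; d₂ = 1/p₂ = 1/0.3022″ = 3.3091 pc.
M₁ = m₁ − 5 log₁₀ d₁ + 5 = 8.66 − 3.3127 + 5 = 10.3473.
M₂ = 6.51 − 2.5985 + 5 = 8.9115.
L₁/L₂ = 10^(0.4(M₂ − M₁)) = 10^(0.4 × (-1.4358)) = 10^(-0.57432) = 0.26649.

L₁/L₂ = 0.266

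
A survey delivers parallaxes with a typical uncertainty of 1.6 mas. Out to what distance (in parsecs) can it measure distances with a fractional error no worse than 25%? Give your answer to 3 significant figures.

156 pc

σ_d/d = σ_p/p, so the condition is σ_p/p ≤ 0.25, i.e. p ≥ σ_p/0.25.
p_min = 1.6/0.25 = 6.4 mas = 0.0064 arcsec.
d_max = 1/p_min = 1/0.0064 = 156.25 pc.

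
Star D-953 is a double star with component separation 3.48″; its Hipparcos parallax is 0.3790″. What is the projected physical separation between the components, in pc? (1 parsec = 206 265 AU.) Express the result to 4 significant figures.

d = 1/p = 1/0.3790″ = 2.6385 pc.
At distance d (pc), an angle of θ arcsec spans θ·d AU: s = 3.48 × 2.6385 = 9.182 AU.
= 9.182 / 206265 = 4.4516 × 10^-5 pc.

4.452 × 10^-5 pc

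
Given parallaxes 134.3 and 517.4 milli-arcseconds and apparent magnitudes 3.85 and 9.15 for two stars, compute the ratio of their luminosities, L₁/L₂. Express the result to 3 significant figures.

d₁ = 1/p₁ = 1/0.1343″ = 7.446 pc; d₂ = 1/p₂ = 1/0.5174″ = 1.9327 pc.
M₁ = m₁ − 5 log₁₀ d₁ + 5 = 3.85 − 4.3596 + 5 = 4.4904.
M₂ = 9.15 − 1.4308 + 5 = 12.7192.
L₁/L₂ = 10^(0.4(M₂ − M₁)) = 10^(0.4 × 8.2288) = 10^3.29152 = 1956.7.

L₁/L₂ = 1960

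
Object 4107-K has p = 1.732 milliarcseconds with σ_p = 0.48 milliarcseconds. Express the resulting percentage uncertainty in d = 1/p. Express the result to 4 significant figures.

For d = 1/p, |σ_d/d| = |σ_p/p|.
σ_p/p = 0.48 / 1.732 = 0.27714 = 27.714%.

27.71%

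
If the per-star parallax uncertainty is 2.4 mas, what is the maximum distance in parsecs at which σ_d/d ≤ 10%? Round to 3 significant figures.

41.7 pc

σ_d/d = σ_p/p, so the condition is σ_p/p ≤ 0.10, i.e. p ≥ σ_p/0.10.
p_min = 2.4/0.10 = 24 mas = 0.024 arcsec.
d_max = 1/p_min = 1/0.024 = 41.667 pc.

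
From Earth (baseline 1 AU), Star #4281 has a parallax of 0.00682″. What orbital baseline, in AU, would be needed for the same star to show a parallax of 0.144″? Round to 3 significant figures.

21.1 AU

Parallax scales linearly with baseline: p ∝ B, so B = p_target / p_Earth × 1 AU.
B = 0.144 / 0.00682 = 21.114 AU.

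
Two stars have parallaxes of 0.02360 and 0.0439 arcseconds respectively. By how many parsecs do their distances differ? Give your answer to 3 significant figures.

19.6 pc

d_A = 1/0.02360″ = 42.373 pc; d_B = 1/0.04390″ = 22.779 pc.
|d_B − d_A| = |22.779 − 42.373| = 19.594 pc.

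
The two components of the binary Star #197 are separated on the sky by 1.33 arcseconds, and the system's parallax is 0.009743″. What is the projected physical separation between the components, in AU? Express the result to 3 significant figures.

d = 1/p = 1/0.009743″ = 102.64 pc.
At distance d (pc), an angle of θ arcsec spans θ·d AU: s = 1.33 × 102.64 = 136.51 AU.

137 AU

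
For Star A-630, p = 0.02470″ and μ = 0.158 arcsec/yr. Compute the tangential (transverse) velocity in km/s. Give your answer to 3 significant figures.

d = 1/p = 1/0.02470″ = 40.486 pc.
v_t = 4.74 × μ × d = 4.74 × 0.158 × 40.486 = 30.321 km/s.

30.3 km/s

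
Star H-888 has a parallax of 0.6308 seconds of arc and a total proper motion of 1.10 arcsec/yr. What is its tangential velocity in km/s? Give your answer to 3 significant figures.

d = 1/p = 1/0.6308″ = 1.5853 pc.
v_t = 4.74 × μ × d = 4.74 × 1.10 × 1.5853 = 8.2658 km/s.

8.27 km/s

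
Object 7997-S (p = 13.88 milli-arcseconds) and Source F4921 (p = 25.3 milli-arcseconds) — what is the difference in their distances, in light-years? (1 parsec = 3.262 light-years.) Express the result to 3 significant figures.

106 ly

d_A = 1/0.01388″ = 72.046 pc; d_B = 1/0.02530″ = 39.526 pc.
|d_B − d_A| = |39.526 − 72.046| = 32.52 pc = 32.52 × 3.262 ly = 106.08 ly.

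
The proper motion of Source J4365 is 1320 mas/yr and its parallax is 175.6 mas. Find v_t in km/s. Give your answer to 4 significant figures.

d = 1/p = 1/0.1756″ = 5.6948 pc.
μ = 1320 mas/yr = 1.32 ″/yr.
v_t = 4.74 × μ × d = 4.74 × 1.32 × 5.6948 = 35.631 km/s.

35.63 km/s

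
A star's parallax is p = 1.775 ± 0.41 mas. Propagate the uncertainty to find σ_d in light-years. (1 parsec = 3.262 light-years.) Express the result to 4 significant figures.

424.5 ly

d = 1/p, so σ_d = σ_p / p².
σ_d = 0.000410 / (0.001775)² = 0.000410 / 0.0000031506 = 130.13 pc = 130.13 × 3.262 ly = 424.48 ly.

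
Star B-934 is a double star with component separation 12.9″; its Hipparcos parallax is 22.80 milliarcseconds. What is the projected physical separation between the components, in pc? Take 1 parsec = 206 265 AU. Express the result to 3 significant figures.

0.00274 pc

d = 1/p = 1/0.02280″ = 43.86 pc.
At distance d (pc), an angle of θ arcsec spans θ·d AU: s = 12.9 × 43.86 = 565.79 AU.
= 565.79 / 206265 = 0.0027430 pc.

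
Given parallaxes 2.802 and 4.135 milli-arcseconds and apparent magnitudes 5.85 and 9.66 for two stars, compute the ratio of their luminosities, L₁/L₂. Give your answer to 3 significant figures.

L₁/L₂ = 72.8

d₁ = 1/p₁ = 1/0.002802″ = 356.89 pc; d₂ = 1/p₂ = 1/0.004135″ = 241.84 pc.
M₁ = m₁ − 5 log₁₀ d₁ + 5 = 5.85 − 12.7627 + 5 = -1.9127.
M₂ = 9.66 − 11.9176 + 5 = 2.7424.
L₁/L₂ = 10^(0.4(M₂ − M₁)) = 10^(0.4 × 4.6551) = 10^1.86204 = 72.785.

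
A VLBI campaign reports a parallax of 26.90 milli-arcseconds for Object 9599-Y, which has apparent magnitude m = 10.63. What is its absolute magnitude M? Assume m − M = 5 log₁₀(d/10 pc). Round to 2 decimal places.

M = 7.78

d = 1/p = 1/0.02690″ = 37.175 pc.
m − M = 5 log₁₀(37.175) − 5 = 7.8513 − 5 = 2.8513.
M = m − (m − M) = 10.63 − 2.8513 = 7.78.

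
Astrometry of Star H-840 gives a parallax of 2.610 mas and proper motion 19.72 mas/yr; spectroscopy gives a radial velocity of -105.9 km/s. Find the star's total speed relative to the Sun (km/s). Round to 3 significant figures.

d = 1/p = 1/0.002610″ = 383.14 pc.
μ = 19.72 mas/yr = 0.01972 ″/yr.
v_t = 4.740 μ d = 4.740 × 0.01972 × 383.14 = 35.813 km/s.
v = √(v_r² + v_t²) = √((-105.9)² + 35.813²) = √12497.4 = 111.79 km/s.

112 km/s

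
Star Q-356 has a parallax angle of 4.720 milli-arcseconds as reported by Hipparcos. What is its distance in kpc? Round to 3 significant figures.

p = 4.720 milli-arcseconds = 0.004720 arcsec.
d = 1/p = 1/0.004720 = 211.86 pc.
= 0.21186 kpc.

0.212 kpc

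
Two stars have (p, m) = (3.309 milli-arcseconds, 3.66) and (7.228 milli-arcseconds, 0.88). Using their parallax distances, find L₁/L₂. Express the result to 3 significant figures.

L₁/L₂ = 0.369

d₁ = 1/p₁ = 1/0.003309″ = 302.21 pc; d₂ = 1/p₂ = 1/0.007228″ = 138.35 pc.
M₁ = m₁ − 5 log₁₀ d₁ + 5 = 3.66 − 12.4015 + 5 = -3.7415.
M₂ = 0.88 − 10.7049 + 5 = -4.8249.
L₁/L₂ = 10^(0.4(M₂ − M₁)) = 10^(0.4 × (-1.0834)) = 10^(-0.43336) = 0.36867.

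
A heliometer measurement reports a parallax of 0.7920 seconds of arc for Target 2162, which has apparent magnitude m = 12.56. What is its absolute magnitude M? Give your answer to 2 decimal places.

M = 17.05

d = 1/p = 1/0.7920″ = 1.2626 pc.
m − M = 5 log₁₀(1.2626) − 5 = 0.5063 − 5 = -4.4937.
M = m − (m − M) = 12.56 − (-4.4937) = 17.05.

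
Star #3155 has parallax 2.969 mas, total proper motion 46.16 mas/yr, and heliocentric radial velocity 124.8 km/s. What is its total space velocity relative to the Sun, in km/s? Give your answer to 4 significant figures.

d = 1/p = 1/0.002969″ = 336.81 pc.
μ = 46.16 mas/yr = 0.04616 ″/yr.
v_t = 4.740 μ d = 4.740 × 0.04616 × 336.81 = 73.693 km/s.
v = √(v_r² + v_t²) = √(124.8² + 73.693²) = √21005.7 = 144.93 km/s.

144.9 km/s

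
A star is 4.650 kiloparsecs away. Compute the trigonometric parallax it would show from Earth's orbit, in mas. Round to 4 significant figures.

d = 4.650 kpc = 4650 pc.
p = 1/d = 1/4650 = 0.00021505 arcsec.
= 0.00021505 × 1000 = 0.21505 mas.

0.2151 mas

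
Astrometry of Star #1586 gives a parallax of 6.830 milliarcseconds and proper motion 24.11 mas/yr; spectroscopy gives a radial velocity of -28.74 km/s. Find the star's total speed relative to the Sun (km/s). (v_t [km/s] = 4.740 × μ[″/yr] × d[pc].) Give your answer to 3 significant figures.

33.3 km/s

d = 1/p = 1/0.006830″ = 146.41 pc.
μ = 24.11 mas/yr = 0.02411 ″/yr.
v_t = 4.740 μ d = 4.740 × 0.02411 × 146.41 = 16.732 km/s.
v = √(v_r² + v_t²) = √((-28.74)² + 16.732²) = √1105.95 = 33.256 km/s.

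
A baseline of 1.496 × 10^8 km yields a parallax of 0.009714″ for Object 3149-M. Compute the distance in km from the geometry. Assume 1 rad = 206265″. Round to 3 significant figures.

θ = 0.009714″ = 0.009714/206265 = 4.7095 × 10^-8 rad.
d = B/θ = (1.496 × 10^8) / (4.7095 × 10^-8) = 3.1766 × 10^15 km.

3.18 × 10^15 km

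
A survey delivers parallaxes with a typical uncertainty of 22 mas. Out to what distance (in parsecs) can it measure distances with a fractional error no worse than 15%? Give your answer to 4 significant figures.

6.818 pc

σ_d/d = σ_p/p, so the condition is σ_p/p ≤ 0.15, i.e. p ≥ σ_p/0.15.
p_min = 22/0.15 = 146.67 mas = 0.14667 arcsec.
d_max = 1/p_min = 1/0.14667 = 6.818 pc.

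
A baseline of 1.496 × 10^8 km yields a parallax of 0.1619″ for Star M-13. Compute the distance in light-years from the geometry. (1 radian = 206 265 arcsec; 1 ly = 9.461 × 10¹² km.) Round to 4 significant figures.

20.15 ly

θ = 0.1619″ = 0.1619/206265 = 7.8491 × 10^-7 rad.
d = B/θ = (1.496 × 10^8) / (7.8491 × 10^-7) = 1.9060 × 10^14 km = (1.9060 × 10^14) / (9.461 × 10^12) ly = 20.146 ly.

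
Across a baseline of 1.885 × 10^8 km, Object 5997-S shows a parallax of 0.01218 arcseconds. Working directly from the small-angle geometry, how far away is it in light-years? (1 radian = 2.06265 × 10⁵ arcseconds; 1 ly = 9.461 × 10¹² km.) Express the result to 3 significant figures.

θ = 0.01218″ = 0.01218/206265 = 5.9050 × 10^-8 rad.
d = B/θ = (1.885 × 10^8) / (5.9050 × 10^-8) = 3.1922 × 10^15 km = (3.1922 × 10^15) / (9.461 × 10^12) ly = 337.41 ly.

337 ly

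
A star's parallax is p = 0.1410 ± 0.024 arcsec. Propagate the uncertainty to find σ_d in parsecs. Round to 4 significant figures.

d = 1/p, so σ_d = σ_p / p².
σ_d = 0.0240 / (0.1410)² = 0.0240 / 0.019881 = 1.2072 pc.

1.207 pc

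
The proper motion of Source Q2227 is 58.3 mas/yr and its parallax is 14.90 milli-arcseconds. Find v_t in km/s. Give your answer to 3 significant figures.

d = 1/p = 1/0.01490″ = 67.114 pc.
μ = 58.3 mas/yr = 0.0583 ″/yr.
v_t = 4.74 × μ × d = 4.74 × 0.0583 × 67.114 = 18.546 km/s.

18.5 km/s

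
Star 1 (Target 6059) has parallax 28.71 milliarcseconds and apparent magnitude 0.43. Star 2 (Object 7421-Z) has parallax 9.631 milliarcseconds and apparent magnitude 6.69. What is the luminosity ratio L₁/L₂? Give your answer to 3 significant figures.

d₁ = 1/p₁ = 1/0.02871″ = 34.831 pc; d₂ = 1/p₂ = 1/0.009631″ = 103.83 pc.
M₁ = m₁ − 5 log₁₀ d₁ + 5 = 0.43 − 7.7098 + 5 = -2.2798.
M₂ = 6.69 − 10.0816 + 5 = 1.6084.
L₁/L₂ = 10^(0.4(M₂ − M₁)) = 10^(0.4 × 3.8882) = 10^1.55528 = 35.915.

L₁/L₂ = 35.9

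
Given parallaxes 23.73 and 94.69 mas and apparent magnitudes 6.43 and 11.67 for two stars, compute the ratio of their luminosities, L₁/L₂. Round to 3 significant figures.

d₁ = 1/p₁ = 1/0.02373″ = 42.141 pc; d₂ = 1/p₂ = 1/0.09469″ = 10.561 pc.
M₁ = m₁ − 5 log₁₀ d₁ + 5 = 6.43 − 8.1235 + 5 = 3.3065.
M₂ = 11.67 − 5.1185 + 5 = 11.5515.
L₁/L₂ = 10^(0.4(M₂ − M₁)) = 10^(0.4 × 8.2450) = 10^3.29800 = 1986.1.

L₁/L₂ = 1990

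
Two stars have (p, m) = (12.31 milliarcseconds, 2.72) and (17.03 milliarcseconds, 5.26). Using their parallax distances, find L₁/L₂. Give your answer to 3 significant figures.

L₁/L₂ = 19.9

d₁ = 1/p₁ = 1/0.01231″ = 81.235 pc; d₂ = 1/p₂ = 1/0.01703″ = 58.72 pc.
M₁ = m₁ − 5 log₁₀ d₁ + 5 = 2.72 − 9.5487 + 5 = -1.8287.
M₂ = 5.26 − 8.8439 + 5 = 1.4161.
L₁/L₂ = 10^(0.4(M₂ − M₁)) = 10^(0.4 × 3.2448) = 10^1.29792 = 19.857.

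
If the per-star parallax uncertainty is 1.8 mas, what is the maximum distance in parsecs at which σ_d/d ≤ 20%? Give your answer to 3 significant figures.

σ_d/d = σ_p/p, so the condition is σ_p/p ≤ 0.20, i.e. p ≥ σ_p/0.20.
p_min = 1.8/0.20 = 9 mas = 0.009 arcsec.
d_max = 1/p_min = 1/0.009 = 111.11 pc.

111 pc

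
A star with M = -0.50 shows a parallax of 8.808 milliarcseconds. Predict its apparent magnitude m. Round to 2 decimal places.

m = 4.78

d = 1/p = 1/0.008808″ = 113.53 pc.
m − M = 5 log₁₀ d − 5 = 5 log₁₀(113.53) − 5 = 10.2756 − 5 = 5.2756.
m = M + (m − M) = -0.50 + 5.2756 = 4.78.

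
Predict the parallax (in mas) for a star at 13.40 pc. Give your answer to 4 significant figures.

74.63 mas

p = 1/d = 1/13.4 = 0.074627 arcsec.
= 0.074627 × 1000 = 74.627 mas.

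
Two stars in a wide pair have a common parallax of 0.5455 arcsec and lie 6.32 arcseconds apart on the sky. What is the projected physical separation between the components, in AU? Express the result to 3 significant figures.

11.6 AU

d = 1/p = 1/0.5455″ = 1.8332 pc.
At distance d (pc), an angle of θ arcsec spans θ·d AU: s = 6.32 × 1.8332 = 11.586 AU.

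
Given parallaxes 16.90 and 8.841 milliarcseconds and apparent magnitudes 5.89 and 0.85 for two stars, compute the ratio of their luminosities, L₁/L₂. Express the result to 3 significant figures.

L₁/L₂ = 0.00264

d₁ = 1/p₁ = 1/0.01690″ = 59.172 pc; d₂ = 1/p₂ = 1/0.008841″ = 113.11 pc.
M₁ = m₁ − 5 log₁₀ d₁ + 5 = 5.89 − 8.8606 + 5 = 2.0294.
M₂ = 0.85 − 10.2675 + 5 = -4.4175.
L₁/L₂ = 10^(0.4(M₂ − M₁)) = 10^(0.4 × (-6.4469)) = 10^(-2.57876) = 0.0026378.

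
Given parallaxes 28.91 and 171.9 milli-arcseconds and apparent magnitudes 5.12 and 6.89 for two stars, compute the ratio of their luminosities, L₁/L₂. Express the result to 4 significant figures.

d₁ = 1/p₁ = 1/0.02891″ = 34.59 pc; d₂ = 1/p₂ = 1/0.1719″ = 5.8173 pc.
M₁ = m₁ − 5 log₁₀ d₁ + 5 = 5.12 − 7.6948 + 5 = 2.4252.
M₂ = 6.89 − 3.8236 + 5 = 8.0664.
L₁/L₂ = 10^(0.4(M₂ − M₁)) = 10^(0.4 × 5.6412) = 10^2.25648 = 180.5.

L₁/L₂ = 180.5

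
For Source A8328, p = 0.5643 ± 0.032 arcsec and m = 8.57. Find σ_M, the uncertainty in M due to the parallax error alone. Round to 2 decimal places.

M = m − 5 log₁₀ d + 5 = m + 5 log₁₀ p + 5, so ∂M/∂p = 5/(p ln 10).
σ_M = (5/ln 10) · (σ_p/p) = 2.1715 × 0.032/0.5643 = 2.1715 × 0.056707 = 0.12314.

σ_M = 0.12 mag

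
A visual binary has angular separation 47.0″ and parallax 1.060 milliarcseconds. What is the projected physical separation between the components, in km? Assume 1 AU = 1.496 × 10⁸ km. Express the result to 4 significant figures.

d = 1/p = 1/0.001060″ = 943.4 pc.
At distance d (pc), an angle of θ arcsec spans θ·d AU: s = 47.0 × 943.4 = 44340 AU.
= 44340 × 1.496 × 10⁸ km = 6.6333 × 10^12 km.

6.633 × 10^12 km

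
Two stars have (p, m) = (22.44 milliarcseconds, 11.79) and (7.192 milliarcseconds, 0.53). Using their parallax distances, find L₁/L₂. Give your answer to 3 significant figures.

d₁ = 1/p₁ = 1/0.02244″ = 44.563 pc; d₂ = 1/p₂ = 1/0.007192″ = 139.04 pc.
M₁ = m₁ − 5 log₁₀ d₁ + 5 = 11.79 − 8.2449 + 5 = 8.5451.
M₂ = 0.53 − 10.7157 + 5 = -5.1857.
L₁/L₂ = 10^(0.4(M₂ − M₁)) = 10^(0.4 × (-13.7308)) = 10^(-5.49232) = 0.0000032187.

L₁/L₂ = 3.22 × 10^-6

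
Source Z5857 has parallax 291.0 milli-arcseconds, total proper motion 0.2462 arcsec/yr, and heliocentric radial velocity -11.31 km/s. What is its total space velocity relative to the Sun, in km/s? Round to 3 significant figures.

d = 1/p = 1/0.2910″ = 3.4364 pc.
v_t = 4.740 μ d = 4.740 × 0.2462 × 3.4364 = 4.0102 km/s.
v = √(v_r² + v_t²) = √((-11.31)² + 4.0102²) = √143.998 = 12 km/s.

12.0 km/s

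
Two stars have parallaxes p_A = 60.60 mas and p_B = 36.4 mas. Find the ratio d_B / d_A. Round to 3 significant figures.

1.66

Since d = 1/p, d_B/d_A = p_A/p_B.
= 60.60 / 36.4 = 1.6648.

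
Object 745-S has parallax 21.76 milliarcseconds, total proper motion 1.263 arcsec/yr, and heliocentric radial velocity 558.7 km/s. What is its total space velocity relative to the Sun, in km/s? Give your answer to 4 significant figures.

d = 1/p = 1/0.02176″ = 45.956 pc.
v_t = 4.740 μ d = 4.740 × 1.263 × 45.956 = 275.12 km/s.
v = √(v_r² + v_t²) = √(558.7² + 275.12²) = √387837 = 622.77 km/s.

622.8 km/s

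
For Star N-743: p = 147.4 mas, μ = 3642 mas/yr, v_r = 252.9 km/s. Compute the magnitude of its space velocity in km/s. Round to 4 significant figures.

278.7 km/s

d = 1/p = 1/0.1474″ = 6.7843 pc.
μ = 3642 mas/yr = 3.642 ″/yr.
v_t = 4.740 μ d = 4.740 × 3.642 × 6.7843 = 117.12 km/s.
v = √(v_r² + v_t²) = √(252.9² + 117.12²) = √77675.5 = 278.7 km/s.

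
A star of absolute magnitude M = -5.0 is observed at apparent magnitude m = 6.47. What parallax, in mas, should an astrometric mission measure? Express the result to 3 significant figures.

m − M = 6.47 − (-5.0) = 11.47.
d = 10^((m−M)/5 + 1) = 10^3.294 = 1967.9 pc.
p = 1/d = 1/1967.9 = 0.00050816 arcsec = 0.50816 mas.

0.508 mas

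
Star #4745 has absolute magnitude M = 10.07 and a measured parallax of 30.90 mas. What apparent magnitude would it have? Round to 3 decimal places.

d = 1/p = 1/0.03090″ = 32.362 pc.
m − M = 5 log₁₀ d − 5 = 5 log₁₀(32.362) − 5 = 7.5502 − 5 = 2.5502.
m = M + (m − M) = 10.07 + 2.5502 = 12.620.

m = 12.620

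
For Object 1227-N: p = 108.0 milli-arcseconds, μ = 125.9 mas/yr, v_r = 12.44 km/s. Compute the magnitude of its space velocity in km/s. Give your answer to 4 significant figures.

d = 1/p = 1/0.1080″ = 9.2593 pc.
μ = 125.9 mas/yr = 0.1259 ″/yr.
v_t = 4.740 μ d = 4.740 × 0.1259 × 9.2593 = 5.5256 km/s.
v = √(v_r² + v_t²) = √(12.44² + 5.5256²) = √185.286 = 13.612 km/s.

13.61 km/s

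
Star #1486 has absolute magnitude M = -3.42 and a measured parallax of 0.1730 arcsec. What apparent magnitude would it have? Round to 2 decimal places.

d = 1/p = 1/0.1730″ = 5.7803 pc.
m − M = 5 log₁₀ d − 5 = 5 log₁₀(5.7803) − 5 = 3.8098 − 5 = -1.1902.
m = M + (m − M) = -3.42 + (-1.1902) = -4.61.

m = -4.61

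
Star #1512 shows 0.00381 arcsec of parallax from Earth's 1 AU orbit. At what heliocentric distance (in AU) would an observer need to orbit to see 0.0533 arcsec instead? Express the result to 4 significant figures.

13.99 AU

Parallax scales linearly with baseline: p ∝ B, so B = p_target / p_Earth × 1 AU.
B = 0.0533 / 0.00381 = 13.99 AU.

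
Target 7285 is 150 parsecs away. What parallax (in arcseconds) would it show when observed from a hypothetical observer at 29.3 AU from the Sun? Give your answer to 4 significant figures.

p (arcsec) = B (AU) / d (pc).
p = 29.3 / 150 = 0.19533 arcsec.

0.1953 arcsec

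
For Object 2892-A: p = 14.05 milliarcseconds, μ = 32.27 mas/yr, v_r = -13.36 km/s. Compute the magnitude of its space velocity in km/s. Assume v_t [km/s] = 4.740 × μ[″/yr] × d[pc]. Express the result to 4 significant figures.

17.23 km/s

d = 1/p = 1/0.01405″ = 71.174 pc.
μ = 32.27 mas/yr = 0.03227 ″/yr.
v_t = 4.740 μ d = 4.740 × 0.03227 × 71.174 = 10.887 km/s.
v = √(v_r² + v_t²) = √((-13.36)² + 10.887²) = √297.016 = 17.234 km/s.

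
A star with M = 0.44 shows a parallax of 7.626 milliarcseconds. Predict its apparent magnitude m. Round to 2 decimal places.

d = 1/p = 1/0.007626″ = 131.13 pc.
m − M = 5 log₁₀ d − 5 = 5 log₁₀(131.13) − 5 = 10.5885 − 5 = 5.5885.
m = M + (m − M) = 0.44 + 5.5885 = 6.03.

m = 6.03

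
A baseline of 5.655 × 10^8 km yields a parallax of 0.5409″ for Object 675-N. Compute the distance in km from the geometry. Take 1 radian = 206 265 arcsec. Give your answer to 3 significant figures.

θ = 0.5409″ = 0.5409/206265 = 2.6224 × 10^-6 rad.
d = B/θ = (5.655 × 10^8) / (2.6224 × 10^-6) = 2.1564 × 10^14 km.

2.16 × 10^14 km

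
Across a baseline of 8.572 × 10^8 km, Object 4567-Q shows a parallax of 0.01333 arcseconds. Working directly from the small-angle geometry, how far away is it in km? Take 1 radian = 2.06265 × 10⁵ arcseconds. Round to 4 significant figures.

θ = 0.01333″ = 0.01333/206265 = 6.4626 × 10^-8 rad.
d = B/θ = (8.572 × 10^8) / (6.4626 × 10^-8) = 1.3264 × 10^16 km.

1.326 × 10^16 km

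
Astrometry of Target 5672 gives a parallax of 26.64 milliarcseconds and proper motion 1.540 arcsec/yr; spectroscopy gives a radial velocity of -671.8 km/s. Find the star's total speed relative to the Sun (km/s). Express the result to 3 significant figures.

d = 1/p = 1/0.02664″ = 37.538 pc.
v_t = 4.740 μ d = 4.740 × 1.540 × 37.538 = 274.01 km/s.
v = √(v_r² + v_t²) = √((-671.8)² + 274.01²) = √526397 = 725.53 km/s.

726 km/s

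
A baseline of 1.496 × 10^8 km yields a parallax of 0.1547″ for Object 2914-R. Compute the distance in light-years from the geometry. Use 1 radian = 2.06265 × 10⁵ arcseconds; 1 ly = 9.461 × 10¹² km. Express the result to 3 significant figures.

θ = 0.1547″ = 0.1547/206265 = 7.5001 × 10^-7 rad.
d = B/θ = (1.496 × 10^8) / (7.5001 × 10^-7) = 1.9946 × 10^14 km = (1.9946 × 10^14) / (9.461 × 10^12) ly = 21.082 ly.

21.1 ly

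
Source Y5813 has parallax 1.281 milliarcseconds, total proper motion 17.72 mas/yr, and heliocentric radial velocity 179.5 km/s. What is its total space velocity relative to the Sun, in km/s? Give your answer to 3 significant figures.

191 km/s

d = 1/p = 1/0.001281″ = 780.64 pc.
μ = 17.72 mas/yr = 0.01772 ″/yr.
v_t = 4.740 μ d = 4.740 × 0.01772 × 780.64 = 65.568 km/s.
v = √(v_r² + v_t²) = √(179.5² + 65.568²) = √36519.4 = 191.1 km/s.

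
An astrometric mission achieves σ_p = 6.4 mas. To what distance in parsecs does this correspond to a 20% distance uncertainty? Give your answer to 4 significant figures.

31.25 pc

σ_d/d = σ_p/p, so the condition is σ_p/p ≤ 0.20, i.e. p ≥ σ_p/0.20.
p_min = 6.4/0.20 = 32 mas = 0.032 arcsec.
d_max = 1/p_min = 1/0.032 = 31.25 pc.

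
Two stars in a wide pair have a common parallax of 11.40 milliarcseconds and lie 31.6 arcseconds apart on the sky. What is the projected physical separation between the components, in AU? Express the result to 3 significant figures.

d = 1/p = 1/0.01140″ = 87.719 pc.
At distance d (pc), an angle of θ arcsec spans θ·d AU: s = 31.6 × 87.719 = 2771.9 AU.

2770 AU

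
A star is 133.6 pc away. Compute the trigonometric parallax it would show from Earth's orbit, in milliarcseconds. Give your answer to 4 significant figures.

p = 1/d = 1/133.6 = 0.007485 arcsec.
= 0.007485 × 1000 = 7.485 mas.

7.485 mas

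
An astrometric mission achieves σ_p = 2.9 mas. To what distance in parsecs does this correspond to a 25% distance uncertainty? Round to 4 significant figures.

86.21 pc

σ_d/d = σ_p/p, so the condition is σ_p/p ≤ 0.25, i.e. p ≥ σ_p/0.25.
p_min = 2.9/0.25 = 11.6 mas = 0.0116 arcsec.
d_max = 1/p_min = 1/0.0116 = 86.207 pc.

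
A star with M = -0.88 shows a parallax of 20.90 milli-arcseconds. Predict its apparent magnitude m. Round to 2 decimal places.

m = 2.52

d = 1/p = 1/0.02090″ = 47.847 pc.
m − M = 5 log₁₀ d − 5 = 5 log₁₀(47.847) − 5 = 8.3993 − 5 = 3.3993.
m = M + (m − M) = -0.88 + 3.3993 = 2.52.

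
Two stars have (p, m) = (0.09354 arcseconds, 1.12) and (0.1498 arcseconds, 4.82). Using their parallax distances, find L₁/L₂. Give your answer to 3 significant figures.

d₁ = 1/p₁ = 1/0.09354″ = 10.691 pc; d₂ = 1/p₂ = 1/0.1498″ = 6.6756 pc.
M₁ = m₁ − 5 log₁₀ d₁ + 5 = 1.12 − 5.1451 + 5 = 0.9749.
M₂ = 4.82 − 4.1225 + 5 = 5.6975.
L₁/L₂ = 10^(0.4(M₂ − M₁)) = 10^(0.4 × 4.7226) = 10^1.88904 = 77.453.

L₁/L₂ = 77.5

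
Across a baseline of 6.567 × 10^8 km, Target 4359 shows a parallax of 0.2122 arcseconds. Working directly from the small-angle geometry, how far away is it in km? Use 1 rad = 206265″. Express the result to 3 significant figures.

θ = 0.2122″ = 0.2122/206265 = 1.0288 × 10^-6 rad.
d = B/θ = (6.567 × 10^8) / (1.0288 × 10^-6) = 6.3832 × 10^14 km.

6.38 × 10^14 km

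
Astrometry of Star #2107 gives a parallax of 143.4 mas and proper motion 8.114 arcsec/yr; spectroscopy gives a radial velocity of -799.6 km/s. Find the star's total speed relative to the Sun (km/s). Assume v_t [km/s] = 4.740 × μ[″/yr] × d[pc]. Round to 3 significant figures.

d = 1/p = 1/0.1434″ = 6.9735 pc.
v_t = 4.740 μ d = 4.740 × 8.114 × 6.9735 = 268.2 km/s.
v = √(v_r² + v_t²) = √((-799.6)² + 268.2²) = √711291 = 843.38 km/s.

843 km/s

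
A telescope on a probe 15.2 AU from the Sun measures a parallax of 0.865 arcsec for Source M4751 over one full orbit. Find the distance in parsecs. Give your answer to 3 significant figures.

17.6 pc

With baseline B (in AU) and parallax p (in arcsec), d = B/p parsecs.
d = 15.2 / 0.865 = 17.572 pc.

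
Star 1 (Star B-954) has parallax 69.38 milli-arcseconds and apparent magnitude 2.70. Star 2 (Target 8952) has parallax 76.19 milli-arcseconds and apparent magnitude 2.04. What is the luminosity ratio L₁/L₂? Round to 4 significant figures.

d₁ = 1/p₁ = 1/0.06938″ = 14.413 pc; d₂ = 1/p₂ = 1/0.07619″ = 13.125 pc.
M₁ = m₁ − 5 log₁₀ d₁ + 5 = 2.70 − 5.7938 + 5 = 1.9062.
M₂ = 2.04 − 5.5905 + 5 = 1.4495.
L₁/L₂ = 10^(0.4(M₂ − M₁)) = 10^(0.4 × (-0.4567)) = 10^(-0.18268) = 0.65663.

L₁/L₂ = 0.6566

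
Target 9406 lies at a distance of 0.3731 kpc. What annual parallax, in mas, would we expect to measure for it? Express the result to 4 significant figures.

2.680 mas

d = 0.3731 kpc = 373.1 pc.
p = 1/d = 1/373.1 = 0.0026802 arcsec.
= 0.0026802 × 1000 = 2.6802 mas.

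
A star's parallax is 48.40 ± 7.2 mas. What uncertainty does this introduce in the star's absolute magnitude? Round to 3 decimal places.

M = m − 5 log₁₀ d + 5 = m + 5 log₁₀ p + 5, so ∂M/∂p = 5/(p ln 10).
σ_M = (5/ln 10) · (σ_p/p) = 2.1715 × 7.2/48.40 = 2.1715 × 0.14876 = 0.32303.

σ_M = 0.323 mag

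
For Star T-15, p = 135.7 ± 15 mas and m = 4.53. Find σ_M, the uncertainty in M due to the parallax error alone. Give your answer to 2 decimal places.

σ_M = 0.24 mag

M = m − 5 log₁₀ d + 5 = m + 5 log₁₀ p + 5, so ∂M/∂p = 5/(p ln 10).
σ_M = (5/ln 10) · (σ_p/p) = 2.1715 × 15/135.7 = 2.1715 × 0.11054 = 0.24004.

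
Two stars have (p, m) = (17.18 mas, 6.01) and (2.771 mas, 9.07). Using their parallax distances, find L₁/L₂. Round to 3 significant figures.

d₁ = 1/p₁ = 1/0.01718″ = 58.207 pc; d₂ = 1/p₂ = 1/0.002771″ = 360.88 pc.
M₁ = m₁ − 5 log₁₀ d₁ + 5 = 6.01 − 8.8249 + 5 = 2.1851.
M₂ = 9.07 − 12.7868 + 5 = 1.2832.
L₁/L₂ = 10^(0.4(M₂ − M₁)) = 10^(0.4 × (-0.9019)) = 10^(-0.36076) = 0.43575.

L₁/L₂ = 0.436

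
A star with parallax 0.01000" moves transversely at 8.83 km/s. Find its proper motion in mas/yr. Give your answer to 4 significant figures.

d = 1/p = 1/0.01000″ = 100 pc.
μ = v_t / (4.74 d) = 8.83 / (4.74 × 100) = 8.83 / 474 = 0.018629 ″/yr = 18.629 mas/yr.

18.63 mas/yr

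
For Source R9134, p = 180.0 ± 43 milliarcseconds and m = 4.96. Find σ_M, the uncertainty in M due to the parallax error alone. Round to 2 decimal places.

σ_M = 0.52 mag

M = m − 5 log₁₀ d + 5 = m + 5 log₁₀ p + 5, so ∂M/∂p = 5/(p ln 10).
σ_M = (5/ln 10) · (σ_p/p) = 2.1715 × 43/180.0 = 2.1715 × 0.23889 = 0.51875.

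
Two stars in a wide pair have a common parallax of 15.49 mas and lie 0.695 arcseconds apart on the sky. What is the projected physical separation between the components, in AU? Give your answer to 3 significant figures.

44.9 AU

d = 1/p = 1/0.01549″ = 64.558 pc.
At distance d (pc), an angle of θ arcsec spans θ·d AU: s = 0.695 × 64.558 = 44.868 AU.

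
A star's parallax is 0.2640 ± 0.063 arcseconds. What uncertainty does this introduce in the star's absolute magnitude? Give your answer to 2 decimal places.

σ_M = 0.52 mag

M = m − 5 log₁₀ d + 5 = m + 5 log₁₀ p + 5, so ∂M/∂p = 5/(p ln 10).
σ_M = (5/ln 10) · (σ_p/p) = 2.1715 × 0.063/0.2640 = 2.1715 × 0.23864 = 0.51821.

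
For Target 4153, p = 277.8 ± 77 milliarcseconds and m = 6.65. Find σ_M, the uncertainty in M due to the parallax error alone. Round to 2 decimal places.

M = m − 5 log₁₀ d + 5 = m + 5 log₁₀ p + 5, so ∂M/∂p = 5/(p ln 10).
σ_M = (5/ln 10) · (σ_p/p) = 2.1715 × 77/277.8 = 2.1715 × 0.27718 = 0.6019.

σ_M = 0.60 mag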